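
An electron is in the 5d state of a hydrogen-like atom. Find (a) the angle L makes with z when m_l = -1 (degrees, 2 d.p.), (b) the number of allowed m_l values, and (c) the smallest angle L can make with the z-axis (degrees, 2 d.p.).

For 5d, l = 2.
For m_l = -1: cos θ = -1/√6, θ ≈ 114.09°.
There are 2l+1 = 5 values of m_l.
cos θ_min = 2/√6, so θ_min ≈ 35.26°.

θ(m_l=-1) ≈ 114.09°; 5 values; θ_min ≈ 35.26°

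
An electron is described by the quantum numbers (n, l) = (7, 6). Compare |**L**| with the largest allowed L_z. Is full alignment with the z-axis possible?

|L| = √42 ℏ ≈ 6.4807ℏ, while L_z,max = lℏ = 6ℏ.
Since |L| > L_z,max, the vector can never point exactly along z; the closest it comes is θ_min = arccos(6/√42) ≈ 22.2°.

No: L_z,max = 6ℏ < |L| = √42 ℏ ≈ 6.481ℏ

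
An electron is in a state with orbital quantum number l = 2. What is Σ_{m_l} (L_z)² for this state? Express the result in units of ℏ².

Σ(L_z)² = 10 ℏ²

The allowed m_l values are -2, -1, 0, 1, 2.
Σ m_l² = l(l+1)(2l+1)/3 = 2·3·5/3 = 10.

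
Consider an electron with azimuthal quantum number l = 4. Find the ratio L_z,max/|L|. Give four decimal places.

|L| = 2√5 ℏ ≈ 4.4721ℏ, while L_z,max = lℏ = 4ℏ.
L_z,max/|L| = 4/√20 = 0.8944.

L_z,max/|L| = 0.8944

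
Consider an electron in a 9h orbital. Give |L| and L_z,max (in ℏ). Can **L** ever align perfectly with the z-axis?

The 9h subshell has l = 5.
|L| = √30 ℏ ≈ 5.4772ℏ, while L_z,max = lℏ = 5ℏ.
Since |L| > L_z,max, the vector can never point exactly along z; the closest it comes is θ_min = arccos(5/√30) ≈ 24.1°.

No: L_z,max = 5ℏ < |L| = √30 ℏ ≈ 5.477ℏ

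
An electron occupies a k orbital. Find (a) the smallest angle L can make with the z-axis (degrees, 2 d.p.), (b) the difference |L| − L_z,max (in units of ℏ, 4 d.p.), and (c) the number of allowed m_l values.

A k state has l = 7.
cos θ_min = 7/√56, so θ_min ≈ 20.70°.
|L| − L_z,max = (2√14 − 7)ℏ ≈ 0.4833ℏ.
There are 2l+1 = 15 values of m_l.

θ_min ≈ 20.70°; |L|−L_z,max ≈ 0.4833ℏ; 15 values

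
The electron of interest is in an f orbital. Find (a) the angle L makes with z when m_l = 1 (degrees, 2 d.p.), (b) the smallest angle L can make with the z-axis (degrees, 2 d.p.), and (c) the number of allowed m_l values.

An f state has l = 3.
For m_l = 1: cos θ = 1/√12, θ ≈ 73.22°.
cos θ_min = 3/√12, so θ_min ≈ 30.00°.
There are 2l+1 = 7 values of m_l.

θ(m_l=1) ≈ 73.22°; θ_min ≈ 30.00°; 7 values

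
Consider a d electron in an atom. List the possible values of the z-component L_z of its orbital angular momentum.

For a d orbital, l = 2.
L_z = m_l ℏ with m_l ranging from −l to +l in integer steps.
For l = 2: m_l ∈ {-2, -1, 0, 1, 2}.

L_z ∈ {−2ℏ, −ℏ, 0, ℏ, 2ℏ}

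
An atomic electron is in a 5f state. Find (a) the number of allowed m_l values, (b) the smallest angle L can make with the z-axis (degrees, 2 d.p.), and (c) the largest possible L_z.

7 values; θ_min ≈ 30.00°; L_z,max = 3ℏ

The 5f subshell has l = 3.
There are 2l+1 = 7 values of m_l.
cos θ_min = 3/√12, so θ_min ≈ 30.00°.
L_z,max = lℏ = 3ℏ.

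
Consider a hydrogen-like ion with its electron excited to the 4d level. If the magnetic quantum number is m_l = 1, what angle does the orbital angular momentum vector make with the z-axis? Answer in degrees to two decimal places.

The 4d level has l = 2.
|L| = ℏ√(l(l+1)) = √6 ℏ.
L_z = m_l ℏ = 1ℏ.
cos θ = L_z/|L| = 1/√6, so θ ≈ 65.91°.

θ ≈ 65.91°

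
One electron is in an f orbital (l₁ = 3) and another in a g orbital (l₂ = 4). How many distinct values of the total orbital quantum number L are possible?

7

Angular momentum addition gives L = |l₁ − l₂|, …, l₁ + l₂.
L ∈ {1, 2, 3, 4, 5, 6, 7}.
That is 7 values.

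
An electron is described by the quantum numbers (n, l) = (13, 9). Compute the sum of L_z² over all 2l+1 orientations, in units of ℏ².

Σ(L_z)² = 570 ℏ²

m_l ∈ {-9, -8, -7, -6, -5, -4, -3, -2, -1, 0, 1, 2, 3, 4, 5, 6, 7, 8, 9}.
Σ m_l² = 2·(1 + 4 + 9 + 16 + 25 + 36 + 49 + 64 + 81) = 570.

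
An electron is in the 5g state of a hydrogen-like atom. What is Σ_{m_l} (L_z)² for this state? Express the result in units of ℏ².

Σ(L_z)² = 60 ℏ²

The 5g subshell has l = 4.
m_l runs from −4 to 4, i.e. {-4, -3, -2, -1, 0, 1, 2, 3, 4}.
Σ m_l² = 2·(1 + 4 + 9 + 16) = 60.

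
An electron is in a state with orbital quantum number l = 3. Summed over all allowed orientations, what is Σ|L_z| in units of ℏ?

Σ|L_z| = 12 ℏ

The allowed m_l values are -3, -2, -1, 0, 1, 2, 3.
Σ|m_l| = 2·3(3+1)/2 = 12.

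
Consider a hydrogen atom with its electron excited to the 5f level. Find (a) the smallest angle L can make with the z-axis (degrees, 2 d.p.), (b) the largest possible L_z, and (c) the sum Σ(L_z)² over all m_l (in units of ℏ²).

The 5f level has l = 3.
cos θ_min = 3/√12, so θ_min ≈ 30.00°.
L_z,max = lℏ = 3ℏ.
Σ m_l² = 28, so Σ(L_z)² = 28 ℏ².

θ_min ≈ 30.00°; L_z,max = 3ℏ; Σ(L_z)² = 28 ℏ²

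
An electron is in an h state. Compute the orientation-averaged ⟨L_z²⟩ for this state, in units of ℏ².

An h state has l = 5.
m_l runs from −5 to 5, i.e. {-5, -4, -3, -2, -1, 0, 1, 2, 3, 4, 5}.
⟨L_z²⟩ = ℏ²·(Σ m_l²)/(2l+1) = ℏ²·110/11 = 10ℏ².

⟨L_z²⟩ = 10 ℏ²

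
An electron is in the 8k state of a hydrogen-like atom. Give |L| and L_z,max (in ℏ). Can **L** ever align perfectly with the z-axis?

8k means n = 8, l = 7.
|L| = 2√14 ℏ ≈ 7.4833ℏ, while L_z,max = lℏ = 7ℏ.
Since |L| > L_z,max, the vector can never point exactly along z; the closest it comes is θ_min = arccos(7/√56) ≈ 20.7°.

No: L_z,max = 7ℏ < |L| = 2√14 ℏ ≈ 7.483ℏ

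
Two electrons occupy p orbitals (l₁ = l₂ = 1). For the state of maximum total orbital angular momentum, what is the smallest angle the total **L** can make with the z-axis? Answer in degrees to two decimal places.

θ_min ≈ 35.26°

The total orbital quantum number L ranges from |l₁ − l₂| to l₁ + l₂ in integer steps.
So L can be 0, 1, 2.
The maximum is L = 2, with |L_tot| = ℏ√(2·3) = √6 ℏ.
The minimum angle with z is arccos(2/√6) ≈ 35.26°.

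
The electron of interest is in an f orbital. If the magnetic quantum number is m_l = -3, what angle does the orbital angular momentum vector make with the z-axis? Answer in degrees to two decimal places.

The letter f corresponds to l = 3.
|L| = ℏ√(l(l+1)) = 2√3 ℏ.
L_z = m_l ℏ = −3ℏ.
cos θ = L_z/|L| = -3/√12, so θ ≈ 150.00°.

θ ≈ 150.00°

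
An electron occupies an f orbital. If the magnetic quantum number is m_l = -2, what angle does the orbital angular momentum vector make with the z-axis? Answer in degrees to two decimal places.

F corresponds to l = 3.
|L| = ℏ√(l(l+1)) = 2√3 ℏ.
L_z = m_l ℏ = −2ℏ.
cos θ = L_z/|L| = -2/√12, so θ ≈ 125.26°.

θ ≈ 125.26°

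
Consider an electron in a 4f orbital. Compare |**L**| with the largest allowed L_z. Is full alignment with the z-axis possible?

4f means n = 4, l = 3.
|L| = 2√3 ℏ ≈ 3.4641ℏ, while L_z,max = lℏ = 3ℏ.
Since |L| > L_z,max, the vector can never point exactly along z; the closest it comes is θ_min = arccos(3/√12) ≈ 30.0°.

No: L_z,max = 3ℏ < |L| = 2√3 ℏ ≈ 3.464ℏ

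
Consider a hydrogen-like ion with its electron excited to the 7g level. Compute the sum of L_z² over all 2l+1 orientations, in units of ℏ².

Σ(L_z)² = 60 ℏ²

The 7g level has l = 4.
The allowed m_l values are -4, -3, -2, -1, 0, 1, 2, 3, 4.
Summing m² from −4 to 4: Σ m_l² = 60.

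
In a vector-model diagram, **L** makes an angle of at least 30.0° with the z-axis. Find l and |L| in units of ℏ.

cos θ_min = l/√(l(l+1)) = √(l/(l+1)), so l/(l+1) = cos²(30.0°) = 0.7500.
l = cos²θ/sin²θ ≈ 3.
Then |L| = ℏ√(3·4) = 2√3 ℏ.

l = 3, |L| = 2√3 ℏ ≈ 3.464ℏ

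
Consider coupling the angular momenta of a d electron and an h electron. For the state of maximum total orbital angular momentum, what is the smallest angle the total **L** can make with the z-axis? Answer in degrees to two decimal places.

L runs from |2 − 5| = 3 to 2 + 5 = 7.
So L can be 3, 4, 5, 6, 7.
The maximum is L = 7, with |L_tot| = ℏ√(7·8) = 2√14 ℏ.
The minimum angle with z is arccos(7/√56) ≈ 20.70°.

θ_min ≈ 20.70°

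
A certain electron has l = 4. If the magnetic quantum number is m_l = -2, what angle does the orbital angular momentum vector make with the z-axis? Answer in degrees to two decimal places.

θ ≈ 116.57°

|L| = √(l(l+1)) ℏ = 2√5 ℏ.
L_z = m_l ℏ = −2ℏ.
cos θ = L_z/|L| = -2/√20, so θ ≈ 116.57°.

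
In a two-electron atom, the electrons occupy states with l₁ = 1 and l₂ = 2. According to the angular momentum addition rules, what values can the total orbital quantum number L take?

L = 1, 2, 3

L runs from |1 − 2| = 1 to 1 + 2 = 3.
L ∈ {1, 2, 3}.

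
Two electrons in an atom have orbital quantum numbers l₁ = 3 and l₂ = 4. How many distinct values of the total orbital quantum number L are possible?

Angular momentum addition gives L = |l₁ − l₂|, …, l₁ + l₂.
So L can be 1, 2, 3, 4, 5, 6, 7.
That is 7 values.

7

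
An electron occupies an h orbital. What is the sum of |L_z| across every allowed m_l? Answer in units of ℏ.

Σ|L_z| = 30 ℏ

An h state has l = 5.
m_l runs from −5 to 5, i.e. {-5, -4, -3, -2, -1, 0, 1, 2, 3, 4, 5}.
Σ|m_l| = 2(1+2+…+5) = 30.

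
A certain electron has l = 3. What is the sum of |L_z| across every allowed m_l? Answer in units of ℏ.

Σ|L_z| = 12 ℏ

m_l runs from −3 to 3, i.e. {-3, -2, -1, 0, 1, 2, 3}.
Σ|m_l| = 2(1+2+…+3) = 12.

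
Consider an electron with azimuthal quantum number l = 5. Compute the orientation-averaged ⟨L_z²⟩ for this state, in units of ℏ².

⟨L_z²⟩ = 10 ℏ²

m_l ∈ {-5, -4, -3, -2, -1, 0, 1, 2, 3, 4, 5}.
⟨L_z²⟩ = ℏ²·l(l+1)/3 = 10ℏ².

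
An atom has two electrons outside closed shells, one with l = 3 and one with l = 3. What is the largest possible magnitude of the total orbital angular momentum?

The total orbital quantum number L ranges from |l₁ − l₂| to l₁ + l₂ in integer steps.
So L can be 0, 1, 2, 3, 4, 5, 6.
The largest magnitude corresponds to L = 6: |L_tot| = ℏ√(6·7) = √42 ℏ.

|L_tot|_max = √42 ℏ ≈ 6.481ℏ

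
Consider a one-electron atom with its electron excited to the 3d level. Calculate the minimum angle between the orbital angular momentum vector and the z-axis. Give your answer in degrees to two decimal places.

θ_min ≈ 35.26°

The 3d level has l = 2.
|L| = ℏ√(l(l+1)) = √6 ℏ.
The smallest angle corresponds to the largest L_z, i.e. m_l = l = 2, giving L_z = 2ℏ.
cos θ_min = 2/√6, so θ_min ≈ 35.26°.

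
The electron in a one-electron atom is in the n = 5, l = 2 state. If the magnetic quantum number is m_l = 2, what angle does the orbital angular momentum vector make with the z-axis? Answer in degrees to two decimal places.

θ ≈ 35.26°

|L| = √(l(l+1)) ℏ = √6 ℏ.
L_z = m_l ℏ = 2ℏ.
cos θ = L_z/|L| = 2/√6, so θ ≈ 35.26°.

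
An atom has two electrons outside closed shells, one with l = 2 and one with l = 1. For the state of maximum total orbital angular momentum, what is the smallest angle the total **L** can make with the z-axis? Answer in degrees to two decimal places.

θ_min ≈ 30.00°

Angular momentum addition gives L = |l₁ − l₂|, …, l₁ + l₂.
Allowed values: L = 1, 2, 3.
The maximum is L = 3, with |L_tot| = ℏ√(3·4) = 2√3 ℏ.
The minimum angle with z is arccos(3/√12) ≈ 30.00°.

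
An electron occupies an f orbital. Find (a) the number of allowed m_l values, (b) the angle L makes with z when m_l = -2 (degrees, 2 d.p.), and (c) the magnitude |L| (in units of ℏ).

7 values; θ(m_l=-2) ≈ 125.26°; |L| = 2√3 ℏ ≈ 3.464ℏ

An f state has l = 3.
There are 2l+1 = 7 values of m_l.
For m_l = -2: cos θ = -2/√12, θ ≈ 125.26°.
|L| = ℏ√(3·4) = 2√3 ℏ ≈ 3.464ℏ.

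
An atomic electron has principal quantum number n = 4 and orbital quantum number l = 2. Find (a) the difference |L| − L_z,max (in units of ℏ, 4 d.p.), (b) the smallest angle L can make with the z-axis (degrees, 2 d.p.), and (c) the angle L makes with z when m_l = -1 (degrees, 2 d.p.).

|L|−L_z,max ≈ 0.4495ℏ; θ_min ≈ 35.26°; θ(m_l=-1) ≈ 114.09°

|L| − L_z,max = (√6 − 2)ℏ ≈ 0.4495ℏ.
cos θ_min = 2/√6, so θ_min ≈ 35.26°.
For m_l = -1: cos θ = -1/√6, θ ≈ 114.09°.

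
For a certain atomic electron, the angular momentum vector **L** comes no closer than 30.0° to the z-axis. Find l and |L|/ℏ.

l = 3, |L| = 2√3 ℏ ≈ 3.464ℏ

At minimum angle, m_l = l, so cos θ = l/√(l(l+1)); cos²θ = l/(l+1) = 0.7500.
l = cos²θ/sin²θ ≈ 3.
Then |L| = ℏ√(3·4) = 2√3 ℏ.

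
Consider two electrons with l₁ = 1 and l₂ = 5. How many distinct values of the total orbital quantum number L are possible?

By the triangle rule, |l₁ − l₂| ≤ L ≤ l₁ + l₂.
Allowed values: L = 4, 5, 6.
That is 3 values.

3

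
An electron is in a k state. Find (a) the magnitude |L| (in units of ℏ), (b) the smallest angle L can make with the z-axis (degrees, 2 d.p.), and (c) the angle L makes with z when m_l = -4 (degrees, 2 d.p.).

For a k orbital, l = 7.
|L| = ℏ√(7·8) = 2√14 ℏ ≈ 7.483ℏ.
cos θ_min = 7/√56, so θ_min ≈ 20.70°.
For m_l = -4: cos θ = -4/√56, θ ≈ 122.31°.

|L| = 2√14 ℏ ≈ 7.483ℏ; θ_min ≈ 20.70°; θ(m_l=-4) ≈ 122.31°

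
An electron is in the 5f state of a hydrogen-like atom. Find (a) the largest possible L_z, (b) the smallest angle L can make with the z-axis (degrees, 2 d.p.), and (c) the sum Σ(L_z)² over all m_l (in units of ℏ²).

For 5f, l = 3.
L_z,max = lℏ = 3ℏ.
cos θ_min = 3/√12, so θ_min ≈ 30.00°.
Σ m_l² = 28, so Σ(L_z)² = 28 ℏ².

L_z,max = 3ℏ; θ_min ≈ 30.00°; Σ(L_z)² = 28 ℏ²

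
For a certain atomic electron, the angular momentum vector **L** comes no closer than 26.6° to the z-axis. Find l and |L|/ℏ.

l = 4, |L| = 2√5 ℏ ≈ 4.472ℏ

cos θ_min = l/√(l(l+1)) = √(l/(l+1)), so l/(l+1) = cos²(26.6°) = 0.7995.
l = cos²θ/sin²θ ≈ 4.
Then |L| = ℏ√(4·5) = 2√5 ℏ.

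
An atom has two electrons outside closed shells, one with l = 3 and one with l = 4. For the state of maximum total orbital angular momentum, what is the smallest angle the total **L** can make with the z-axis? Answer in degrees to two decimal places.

θ_min ≈ 20.70°

By the triangle rule, |l₁ − l₂| ≤ L ≤ l₁ + l₂.
L ∈ {1, 2, 3, 4, 5, 6, 7}.
The maximum is L = 7, with |L_tot| = ℏ√(7·8) = 2√14 ℏ.
The minimum angle with z is arccos(7/√56) ≈ 20.70°.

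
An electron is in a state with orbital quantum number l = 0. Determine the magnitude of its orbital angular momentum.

|L| = 0

|L| = ℏ√(l(l+1)) = ℏ√0 = 0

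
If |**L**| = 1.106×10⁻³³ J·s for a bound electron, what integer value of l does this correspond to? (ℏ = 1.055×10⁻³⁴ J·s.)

l = 10

In units of ℏ, |L| ≈ 10.483.
l(l+1) ≈ 10.483² ≈ 109.90, so l = 10.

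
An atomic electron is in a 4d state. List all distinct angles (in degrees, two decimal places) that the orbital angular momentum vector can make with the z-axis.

θ ∈ {35.26°, 65.91°, 90.00°, 114.09°, 144.74°}

The 4d subshell has l = 2.
|L|² = l(l+1)ℏ² = 6ℏ², so |L| = √6 ℏ.
cos θ = m_l/√6 for each m_l ∈ {-2, -1, 0, 1, 2}.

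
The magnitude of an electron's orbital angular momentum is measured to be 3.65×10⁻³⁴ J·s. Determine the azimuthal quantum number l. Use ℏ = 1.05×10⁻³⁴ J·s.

In units of ℏ, |L| ≈ 3.476.
(|L|/ℏ)² = l(l+1) ≈ 12.08 ⇒ l = 3.

l = 3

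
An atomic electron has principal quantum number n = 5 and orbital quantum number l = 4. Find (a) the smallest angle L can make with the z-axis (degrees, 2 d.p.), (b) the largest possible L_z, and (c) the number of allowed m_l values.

θ_min ≈ 26.57°; L_z,max = 4ℏ; 9 values

cos θ_min = 4/√20, so θ_min ≈ 26.57°.
L_z,max = lℏ = 4ℏ.
There are 2l+1 = 9 values of m_l.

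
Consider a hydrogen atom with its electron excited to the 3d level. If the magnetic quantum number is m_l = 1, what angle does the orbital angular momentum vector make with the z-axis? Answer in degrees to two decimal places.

θ ≈ 65.91°

The 3d level has l = 2.
|L| = √(l(l+1)) ℏ = √6 ℏ.
L_z = m_l ℏ = 1ℏ.
cos θ = L_z/|L| = 1/√6, so θ ≈ 65.91°.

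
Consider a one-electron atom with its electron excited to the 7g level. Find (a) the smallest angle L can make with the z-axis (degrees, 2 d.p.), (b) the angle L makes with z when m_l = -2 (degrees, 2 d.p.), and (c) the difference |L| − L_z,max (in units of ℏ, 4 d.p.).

θ_min ≈ 26.57°; θ(m_l=-2) ≈ 116.57°; |L|−L_z,max ≈ 0.4721ℏ

The 7g level has l = 4.
cos θ_min = 4/√20, so θ_min ≈ 26.57°.
For m_l = -2: cos θ = -2/√20, θ ≈ 116.57°.
|L| − L_z,max = (2√5 − 4)ℏ ≈ 0.4721ℏ.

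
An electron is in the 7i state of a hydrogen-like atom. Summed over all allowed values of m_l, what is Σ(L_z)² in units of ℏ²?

Σ(L_z)² = 182 ℏ²

The 7i subshell has l = 6.
m_l ∈ {-6, -5, -4, -3, -2, -1, 0, 1, 2, 3, 4, 5, 6}.
Summing m² from −6 to 6: Σ m_l² = 182.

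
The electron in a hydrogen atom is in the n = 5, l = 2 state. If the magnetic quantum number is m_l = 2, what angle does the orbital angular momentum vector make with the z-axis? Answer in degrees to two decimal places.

|L| = ℏ√(l(l+1)) = √6 ℏ.
L_z = m_l ℏ = 2ℏ.
cos θ = L_z/|L| = 2/√6, so θ ≈ 35.26°.

θ ≈ 35.26°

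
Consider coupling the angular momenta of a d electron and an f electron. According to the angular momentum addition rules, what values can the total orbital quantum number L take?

L = 1, 2, 3, 4, 5

Angular momentum addition gives L = |l₁ − l₂|, …, l₁ + l₂.
Allowed values: L = 1, 2, 3, 4, 5.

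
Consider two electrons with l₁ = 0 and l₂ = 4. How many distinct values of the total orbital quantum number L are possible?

L runs from |0 − 4| = 4 to 0 + 4 = 4.
Allowed values: L = 4.
That is 1 value.

1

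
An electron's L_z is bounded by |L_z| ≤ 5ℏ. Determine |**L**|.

L_z,max = lℏ, so l = 5.
Then |L| = ℏ√(5·6) = √30 ℏ.

|L| = √30 ℏ ≈ 5.477ℏ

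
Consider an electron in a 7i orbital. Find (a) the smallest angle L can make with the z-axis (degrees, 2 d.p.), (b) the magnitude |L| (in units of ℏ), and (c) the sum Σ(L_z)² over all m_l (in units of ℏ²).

7i means n = 7, l = 6.
cos θ_min = 6/√42, so θ_min ≈ 22.21°.
|L| = ℏ√(6·7) = √42 ℏ ≈ 6.481ℏ.
Σ m_l² = 182, so Σ(L_z)² = 182 ℏ².

θ_min ≈ 22.21°; |L| = √42 ℏ ≈ 6.481ℏ; Σ(L_z)² = 182 ℏ²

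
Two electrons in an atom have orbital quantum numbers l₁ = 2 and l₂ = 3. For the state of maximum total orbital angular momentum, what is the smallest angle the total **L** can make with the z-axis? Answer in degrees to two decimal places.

The total orbital quantum number L ranges from |l₁ − l₂| to l₁ + l₂ in integer steps.
L ∈ {1, 2, 3, 4, 5}.
The maximum is L = 5, with |L_tot| = ℏ√(5·6) = √30 ℏ.
The minimum angle with z is arccos(5/√30) ≈ 24.09°.

θ_min ≈ 24.09°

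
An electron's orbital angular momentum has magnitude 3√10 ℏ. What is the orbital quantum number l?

(|L|/ℏ)² = l(l+1) = 90.
The positive root is l = 9.

l = 9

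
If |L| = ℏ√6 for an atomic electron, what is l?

l = 2

|L| = ℏ√(l(l+1)), so l(l+1) = 6.
l² + l − 6 = 0 ⇒ l = 2.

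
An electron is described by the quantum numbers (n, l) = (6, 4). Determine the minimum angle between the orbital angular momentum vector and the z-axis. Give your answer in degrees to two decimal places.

θ_min ≈ 26.57°

|L| = ℏ√(l(l+1)) = 2√5 ℏ.
The smallest angle corresponds to the largest L_z, i.e. m_l = l = 4, giving L_z = 4ℏ.
cos θ_min = 4/√20, so θ_min ≈ 26.57°.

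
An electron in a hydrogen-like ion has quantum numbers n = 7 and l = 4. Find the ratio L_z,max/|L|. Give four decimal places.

|L| = 2√5 ℏ ≈ 4.4721ℏ, while L_z,max = lℏ = 4ℏ.
L_z,max/|L| = 4/√20 = 0.8944.

L_z,max/|L| = 0.8944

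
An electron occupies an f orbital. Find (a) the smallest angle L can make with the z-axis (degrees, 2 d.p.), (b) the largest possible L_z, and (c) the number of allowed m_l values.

For an f orbital, l = 3.
cos θ_min = 3/√12, so θ_min ≈ 30.00°.
L_z,max = lℏ = 3ℏ.
There are 2l+1 = 7 values of m_l.

θ_min ≈ 30.00°; L_z,max = 3ℏ; 7 values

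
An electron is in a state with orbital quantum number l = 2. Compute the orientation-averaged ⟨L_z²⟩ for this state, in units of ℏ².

The allowed m_l values are -2, -1, 0, 1, 2.
⟨L_z²⟩ = ℏ²·l(l+1)/3 = 2ℏ².

⟨L_z²⟩ = 2 ℏ²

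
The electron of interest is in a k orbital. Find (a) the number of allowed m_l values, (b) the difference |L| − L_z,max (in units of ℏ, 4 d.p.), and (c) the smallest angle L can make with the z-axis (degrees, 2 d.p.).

15 values; |L|−L_z,max ≈ 0.4833ℏ; θ_min ≈ 20.70°

The letter k corresponds to l = 7.
There are 2l+1 = 15 values of m_l.
|L| − L_z,max = (2√14 − 7)ℏ ≈ 0.4833ℏ.
cos θ_min = 7/√56, so θ_min ≈ 20.70°.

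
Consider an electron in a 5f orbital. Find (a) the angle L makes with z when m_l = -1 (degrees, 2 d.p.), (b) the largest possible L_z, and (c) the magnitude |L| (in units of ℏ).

θ(m_l=-1) ≈ 106.78°; L_z,max = 3ℏ; |L| = 2√3 ℏ ≈ 3.464ℏ

The 5f subshell has l = 3.
For m_l = -1: cos θ = -1/√12, θ ≈ 106.78°.
L_z,max = lℏ = 3ℏ.
|L| = ℏ√(3·4) = 2√3 ℏ ≈ 3.464ℏ.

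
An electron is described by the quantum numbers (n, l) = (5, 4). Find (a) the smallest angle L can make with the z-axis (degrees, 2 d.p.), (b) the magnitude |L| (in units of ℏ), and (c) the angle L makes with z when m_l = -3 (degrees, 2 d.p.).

θ_min ≈ 26.57°; |L| = 2√5 ℏ ≈ 4.472ℏ; θ(m_l=-3) ≈ 132.13°

cos θ_min = 4/√20, so θ_min ≈ 26.57°.
|L| = ℏ√(4·5) = 2√5 ℏ ≈ 4.472ℏ.
For m_l = -3: cos θ = -3/√20, θ ≈ 132.13°.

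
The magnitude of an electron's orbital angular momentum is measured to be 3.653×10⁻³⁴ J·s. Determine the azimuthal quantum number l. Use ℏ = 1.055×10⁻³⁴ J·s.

Dividing by ℏ: |L|/ℏ ≈ 3.463.
Set l(l+1) = 11.99; the integer solution is l = 3.

l = 3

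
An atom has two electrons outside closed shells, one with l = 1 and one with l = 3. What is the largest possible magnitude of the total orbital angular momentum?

By the triangle rule, |l₁ − l₂| ≤ L ≤ l₁ + l₂.
Allowed values: L = 2, 3, 4.
The largest magnitude corresponds to L = 4: |L_tot| = ℏ√(4·5) = 2√5 ℏ.

|L_tot|_max = 2√5 ℏ ≈ 4.472ℏ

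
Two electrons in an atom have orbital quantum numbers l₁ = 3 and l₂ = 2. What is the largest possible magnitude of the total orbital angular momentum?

Angular momentum addition gives L = |l₁ − l₂|, …, l₁ + l₂.
Allowed values: L = 1, 2, 3, 4, 5.
The largest magnitude corresponds to L = 5: |L_tot| = ℏ√(5·6) = √30 ℏ.

|L_tot|_max = √30 ℏ ≈ 5.477ℏ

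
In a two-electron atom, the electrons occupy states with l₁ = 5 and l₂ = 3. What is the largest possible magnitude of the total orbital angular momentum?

L runs from |5 − 3| = 2 to 5 + 3 = 8.
So L can be 2, 3, 4, 5, 6, 7, 8.
The largest magnitude corresponds to L = 8: |L_tot| = ℏ√(8·9) = 6√2 ℏ.

|L_tot|_max = 6√2 ℏ ≈ 8.485ℏ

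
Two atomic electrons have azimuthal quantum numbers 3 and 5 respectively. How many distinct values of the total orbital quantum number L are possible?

By the triangle rule, |l₁ − l₂| ≤ L ≤ l₁ + l₂.
Allowed values: L = 2, 3, 4, 5, 6, 7, 8.
That is 7 values.

7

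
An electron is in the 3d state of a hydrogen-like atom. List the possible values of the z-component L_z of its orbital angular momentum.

The 3d subshell has l = 2.
L_z = m_l ℏ with m_l ranging from −l to +l in integer steps.
For l = 2: m_l ∈ {-2, -1, 0, 1, 2}.

L_z ∈ {−2ℏ, −ℏ, 0, ℏ, 2ℏ}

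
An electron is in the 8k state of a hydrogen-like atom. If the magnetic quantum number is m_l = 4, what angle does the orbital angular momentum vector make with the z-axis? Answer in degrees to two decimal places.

θ ≈ 57.69°

The 8k subshell has l = 7.
|L|² = l(l+1)ℏ² = 56ℏ², so |L| = 2√14 ℏ.
L_z = m_l ℏ = 4ℏ.
cos θ = L_z/|L| = 4/√56, so θ ≈ 57.69°.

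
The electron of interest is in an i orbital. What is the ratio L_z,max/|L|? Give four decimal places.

For an i orbital, l = 6.
|L| = √42 ℏ ≈ 6.4807ℏ, while L_z,max = lℏ = 6ℏ.
L_z,max/|L| = 6/√42 = 0.9258.

L_z,max/|L| = 0.9258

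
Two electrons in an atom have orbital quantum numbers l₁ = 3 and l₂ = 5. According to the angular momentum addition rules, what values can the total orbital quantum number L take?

L = 2, 3, 4, 5, 6, 7, 8

By the triangle rule, |l₁ − l₂| ≤ L ≤ l₁ + l₂.
L ∈ {2, 3, 4, 5, 6, 7, 8}.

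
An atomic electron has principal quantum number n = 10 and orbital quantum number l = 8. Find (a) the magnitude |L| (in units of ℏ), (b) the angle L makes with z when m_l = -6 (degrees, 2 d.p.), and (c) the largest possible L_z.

|L| = 6√2 ℏ ≈ 8.485ℏ; θ(m_l=-6) ≈ 135.00°; L_z,max = 8ℏ

|L| = ℏ√(8·9) = 6√2 ℏ ≈ 8.485ℏ.
For m_l = -6: cos θ = -6/√72, θ ≈ 135.00°.
L_z,max = lℏ = 8ℏ.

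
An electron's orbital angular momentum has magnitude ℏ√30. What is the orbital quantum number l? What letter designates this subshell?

|L| = ℏ√(l(l+1)), so l(l+1) = 30.
l² + l − 30 = 0 ⇒ l = 5.

l = 5 (h orbital)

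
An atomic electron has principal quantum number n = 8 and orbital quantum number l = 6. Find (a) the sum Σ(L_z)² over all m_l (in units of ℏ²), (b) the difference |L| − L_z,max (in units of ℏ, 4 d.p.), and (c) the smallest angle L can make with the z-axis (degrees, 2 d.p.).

Σ(L_z)² = 182 ℏ²; |L|−L_z,max ≈ 0.4807ℏ; θ_min ≈ 22.21°

Σ m_l² = 182, so Σ(L_z)² = 182 ℏ².
|L| − L_z,max = (√42 − 6)ℏ ≈ 0.4807ℏ.
cos θ_min = 6/√42, so θ_min ≈ 22.21°.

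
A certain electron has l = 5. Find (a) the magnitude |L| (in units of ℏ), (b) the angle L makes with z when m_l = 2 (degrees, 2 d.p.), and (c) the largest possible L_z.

|L| = ℏ√(5·6) = √30 ℏ ≈ 5.477ℏ.
For m_l = 2: cos θ = 2/√30, θ ≈ 68.58°.
L_z,max = lℏ = 5ℏ.

|L| = √30 ℏ ≈ 5.477ℏ; θ(m_l=2) ≈ 68.58°; L_z,max = 5ℏ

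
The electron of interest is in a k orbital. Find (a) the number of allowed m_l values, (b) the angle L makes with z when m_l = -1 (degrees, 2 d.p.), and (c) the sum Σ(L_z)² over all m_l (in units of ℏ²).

For a k orbital, l = 7.
There are 2l+1 = 15 values of m_l.
For m_l = -1: cos θ = -1/√56, θ ≈ 97.68°.
Σ m_l² = 280, so Σ(L_z)² = 280 ℏ².

15 values; θ(m_l=-1) ≈ 97.68°; Σ(L_z)² = 280 ℏ²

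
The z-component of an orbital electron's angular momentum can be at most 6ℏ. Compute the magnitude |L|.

|L| = √42 ℏ ≈ 6.481ℏ

L_z,max = lℏ, so l = 6.
|L| = ℏ√(l(l+1)) = √42 ℏ.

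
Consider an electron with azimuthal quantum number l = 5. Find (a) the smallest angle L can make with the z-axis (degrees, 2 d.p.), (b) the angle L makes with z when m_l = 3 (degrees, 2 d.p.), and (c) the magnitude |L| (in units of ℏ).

θ_min ≈ 24.09°; θ(m_l=3) ≈ 56.79°; |L| = √30 ℏ ≈ 5.477ℏ

cos θ_min = 5/√30, so θ_min ≈ 24.09°.
For m_l = 3: cos θ = 3/√30, θ ≈ 56.79°.
|L| = ℏ√(5·6) = √30 ℏ ≈ 5.477ℏ.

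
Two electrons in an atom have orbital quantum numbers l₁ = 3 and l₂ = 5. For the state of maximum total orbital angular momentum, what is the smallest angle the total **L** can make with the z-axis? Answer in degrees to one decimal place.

θ_min ≈ 19.5°

By the triangle rule, |l₁ − l₂| ≤ L ≤ l₁ + l₂.
L ∈ {2, 3, 4, 5, 6, 7, 8}.
The maximum is L = 8, with |L_tot| = ℏ√(8·9) = 6√2 ℏ.
The minimum angle with z is arccos(8/√72) ≈ 19.5°.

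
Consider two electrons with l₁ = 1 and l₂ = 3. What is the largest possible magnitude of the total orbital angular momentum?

The total orbital quantum number L ranges from |l₁ − l₂| to l₁ + l₂ in integer steps.
L ∈ {2, 3, 4}.
The largest magnitude corresponds to L = 4: |L_tot| = ℏ√(4·5) = 2√5 ℏ.

|L_tot|_max = 2√5 ℏ ≈ 4.472ℏ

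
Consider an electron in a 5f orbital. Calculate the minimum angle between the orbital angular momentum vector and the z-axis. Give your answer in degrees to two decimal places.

θ_min ≈ 30.00°

For 5f, l = 3.
|L| = ℏ√(l(l+1)) = 2√3 ℏ.
The smallest angle corresponds to the largest L_z, i.e. m_l = l = 3, giving L_z = 3ℏ.
cos θ_min = 3/√12, so θ_min ≈ 30.00°.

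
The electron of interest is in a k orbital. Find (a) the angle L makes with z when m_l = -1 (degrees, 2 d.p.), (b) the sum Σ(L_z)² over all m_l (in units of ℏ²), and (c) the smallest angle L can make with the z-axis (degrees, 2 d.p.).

A k state has l = 7.
For m_l = -1: cos θ = -1/√56, θ ≈ 97.68°.
Σ m_l² = 280, so Σ(L_z)² = 280 ℏ².
cos θ_min = 7/√56, so θ_min ≈ 20.70°.

θ(m_l=-1) ≈ 97.68°; Σ(L_z)² = 280 ℏ²; θ_min ≈ 20.70°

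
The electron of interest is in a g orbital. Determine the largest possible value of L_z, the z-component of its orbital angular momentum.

L_z,max = 4ℏ

A g state has l = 4.
L_z = m_l ℏ with m_l ∈ {−4, …, 4}; the maximum is m_l = 4.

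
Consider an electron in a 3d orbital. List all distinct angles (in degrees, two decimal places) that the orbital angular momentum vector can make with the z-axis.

The 3d subshell has l = 2.
|L| = ℏ√(l(l+1)) = √6 ℏ.
cos θ = m_l/√6 for each m_l ∈ {-2, -1, 0, 1, 2}.

θ ∈ {35.26°, 65.91°, 90.00°, 114.09°, 144.74°}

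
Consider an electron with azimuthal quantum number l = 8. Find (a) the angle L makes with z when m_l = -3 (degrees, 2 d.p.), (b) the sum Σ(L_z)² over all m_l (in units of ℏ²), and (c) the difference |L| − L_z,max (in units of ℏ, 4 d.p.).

For m_l = -3: cos θ = -3/√72, θ ≈ 110.70°.
Σ m_l² = 408, so Σ(L_z)² = 408 ℏ².
|L| − L_z,max = (6√2 − 8)ℏ ≈ 0.4853ℏ.

θ(m_l=-3) ≈ 110.70°; Σ(L_z)² = 408 ℏ²; |L|−L_z,max ≈ 0.4853ℏ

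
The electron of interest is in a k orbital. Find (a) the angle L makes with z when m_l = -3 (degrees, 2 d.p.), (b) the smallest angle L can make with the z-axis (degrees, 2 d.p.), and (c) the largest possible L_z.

θ(m_l=-3) ≈ 113.63°; θ_min ≈ 20.70°; L_z,max = 7ℏ

The letter k corresponds to l = 7.
For m_l = -3: cos θ = -3/√56, θ ≈ 113.63°.
cos θ_min = 7/√56, so θ_min ≈ 20.70°.
L_z,max = lℏ = 7ℏ.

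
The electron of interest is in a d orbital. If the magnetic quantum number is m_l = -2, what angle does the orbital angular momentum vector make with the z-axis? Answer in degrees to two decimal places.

The letter d corresponds to l = 2.
|L| = √(l(l+1)) ℏ = √6 ℏ.
L_z = m_l ℏ = −2ℏ.
cos θ = L_z/|L| = -2/√6, so θ ≈ 144.74°.

θ ≈ 144.74°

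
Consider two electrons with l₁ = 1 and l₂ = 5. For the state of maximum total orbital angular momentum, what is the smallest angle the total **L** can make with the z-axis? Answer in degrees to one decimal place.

By the triangle rule, |l₁ − l₂| ≤ L ≤ l₁ + l₂.
Allowed values: L = 4, 5, 6.
The maximum is L = 6, with |L_tot| = ℏ√(6·7) = √42 ℏ.
The minimum angle with z is arccos(6/√42) ≈ 22.2°.

θ_min ≈ 22.2°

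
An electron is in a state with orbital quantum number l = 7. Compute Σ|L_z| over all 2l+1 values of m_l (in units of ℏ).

Σ|L_z| = 56 ℏ

The allowed m_l values are -7, -6, -5, -4, -3, -2, -1, 0, 1, 2, 3, 4, 5, 6, 7.
Σ|m_l| = l(l+1) = 56.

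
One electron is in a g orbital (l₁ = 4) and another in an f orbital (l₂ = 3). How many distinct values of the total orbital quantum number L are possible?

7

Angular momentum addition gives L = |l₁ − l₂|, …, l₁ + l₂.
So L can be 1, 2, 3, 4, 5, 6, 7.
That is 7 values.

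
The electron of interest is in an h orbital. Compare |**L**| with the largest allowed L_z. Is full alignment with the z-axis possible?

An h state has l = 5.
|L| = √30 ℏ ≈ 5.4772ℏ, while L_z,max = lℏ = 5ℏ.
Since |L| > L_z,max, the vector can never point exactly along z; the closest it comes is θ_min = arccos(5/√30) ≈ 24.1°.

No: L_z,max = 5ℏ < |L| = √30 ℏ ≈ 5.477ℏ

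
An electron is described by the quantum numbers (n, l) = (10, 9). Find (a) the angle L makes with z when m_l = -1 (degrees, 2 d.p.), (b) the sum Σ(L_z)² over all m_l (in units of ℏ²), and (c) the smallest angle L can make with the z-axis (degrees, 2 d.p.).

For m_l = -1: cos θ = -1/√90, θ ≈ 96.05°.
Σ m_l² = 570, so Σ(L_z)² = 570 ℏ².
cos θ_min = 9/√90, so θ_min ≈ 18.43°.

θ(m_l=-1) ≈ 96.05°; Σ(L_z)² = 570 ℏ²; θ_min ≈ 18.43°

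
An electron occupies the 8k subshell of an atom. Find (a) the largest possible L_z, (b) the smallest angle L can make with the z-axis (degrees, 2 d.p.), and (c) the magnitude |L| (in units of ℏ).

L_z,max = 7ℏ; θ_min ≈ 20.70°; |L| = 2√14 ℏ ≈ 7.483ℏ

The 8k subshell has l = 7.
L_z,max = lℏ = 7ℏ.
cos θ_min = 7/√56, so θ_min ≈ 20.70°.
|L| = ℏ√(7·8) = 2√14 ℏ ≈ 7.483ℏ.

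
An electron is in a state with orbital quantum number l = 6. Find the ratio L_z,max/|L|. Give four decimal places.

|L| = √42 ℏ ≈ 6.4807ℏ, while L_z,max = lℏ = 6ℏ.
L_z,max/|L| = 6/√42 = 0.9258.

L_z,max/|L| = 0.9258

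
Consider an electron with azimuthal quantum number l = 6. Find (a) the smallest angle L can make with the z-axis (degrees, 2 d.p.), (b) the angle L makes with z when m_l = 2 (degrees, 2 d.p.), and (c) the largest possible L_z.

cos θ_min = 6/√42, so θ_min ≈ 22.21°.
For m_l = 2: cos θ = 2/√42, θ ≈ 72.02°.
L_z,max = lℏ = 6ℏ.

θ_min ≈ 22.21°; θ(m_l=2) ≈ 72.02°; L_z,max = 6ℏ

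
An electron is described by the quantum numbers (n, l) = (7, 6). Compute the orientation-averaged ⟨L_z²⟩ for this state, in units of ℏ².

⟨L_z²⟩ = 14 ℏ²

m_l ∈ {-6, -5, -4, -3, -2, -1, 0, 1, 2, 3, 4, 5, 6}.
⟨L_z²⟩ = ℏ²·(Σ m_l²)/(2l+1) = ℏ²·182/13 = 14ℏ².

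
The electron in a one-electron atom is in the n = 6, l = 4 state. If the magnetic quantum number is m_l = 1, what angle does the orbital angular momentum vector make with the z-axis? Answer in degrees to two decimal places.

θ ≈ 77.08°

|L|² = l(l+1)ℏ² = 20ℏ², so |L| = 2√5 ℏ.
L_z = m_l ℏ = 1ℏ.
cos θ = L_z/|L| = 1/√20, so θ ≈ 77.08°.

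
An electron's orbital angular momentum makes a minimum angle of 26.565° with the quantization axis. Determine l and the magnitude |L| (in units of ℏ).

cos θ_min = l/√(l(l+1)) = √(l/(l+1)), so l/(l+1) = cos²(26.565°) = 0.8000.
Thus l = 0.8000/(1 − 0.8000) ≈ 4.
Then |L| = ℏ√(4·5) = 2√5 ℏ.

l = 4, |L| = 2√5 ℏ ≈ 4.472ℏ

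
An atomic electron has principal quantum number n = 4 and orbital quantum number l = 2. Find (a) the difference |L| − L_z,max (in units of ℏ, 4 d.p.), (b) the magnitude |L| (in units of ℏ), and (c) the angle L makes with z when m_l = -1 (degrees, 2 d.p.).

|L|−L_z,max ≈ 0.4495ℏ; |L| = √6 ℏ ≈ 2.449ℏ; θ(m_l=-1) ≈ 114.09°

|L| − L_z,max = (√6 − 2)ℏ ≈ 0.4495ℏ.
|L| = ℏ√(2·3) = √6 ℏ ≈ 2.449ℏ.
For m_l = -1: cos θ = -1/√6, θ ≈ 114.09°.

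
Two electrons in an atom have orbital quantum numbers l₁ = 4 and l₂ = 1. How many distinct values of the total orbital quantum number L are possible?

The total orbital quantum number L ranges from |l₁ − l₂| to l₁ + l₂ in integer steps.
L ∈ {3, 4, 5}.
That is 3 values.

3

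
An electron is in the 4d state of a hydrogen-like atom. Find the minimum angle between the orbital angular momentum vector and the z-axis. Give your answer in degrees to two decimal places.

θ_min ≈ 35.26°

For 4d, l = 2.
|L| = √(l(l+1)) ℏ = √6 ℏ.
The smallest angle corresponds to the largest L_z, i.e. m_l = l = 2, giving L_z = 2ℏ.
cos θ_min = 2/√6, so θ_min ≈ 35.26°.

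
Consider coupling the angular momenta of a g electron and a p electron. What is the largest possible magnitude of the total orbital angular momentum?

L runs from |4 − 1| = 3 to 4 + 1 = 5.
Allowed values: L = 3, 4, 5.
The largest magnitude corresponds to L = 5: |L_tot| = ℏ√(5·6) = √30 ℏ.

|L_tot|_max = √30 ℏ ≈ 5.477ℏ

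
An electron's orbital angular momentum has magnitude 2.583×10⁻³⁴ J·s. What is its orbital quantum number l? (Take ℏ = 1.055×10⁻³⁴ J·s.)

Dividing by ℏ: |L|/ℏ ≈ 2.448.
Set l(l+1) = 5.99; the integer solution is l = 2.

l = 2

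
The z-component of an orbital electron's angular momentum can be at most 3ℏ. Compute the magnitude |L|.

|L| = 2√3 ℏ ≈ 3.464ℏ

The maximum L_z equals lℏ, giving l = 3.
|L| = ℏ√(l(l+1)) = 2√3 ℏ.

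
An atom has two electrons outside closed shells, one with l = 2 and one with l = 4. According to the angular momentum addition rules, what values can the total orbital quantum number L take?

Angular momentum addition gives L = |l₁ − l₂|, …, l₁ + l₂.
Allowed values: L = 2, 3, 4, 5, 6.

L = 2, 3, 4, 5, 6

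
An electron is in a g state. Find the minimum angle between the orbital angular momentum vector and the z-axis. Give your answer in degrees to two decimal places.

For a g orbital, l = 4.
|L|² = l(l+1)ℏ² = 20ℏ², so |L| = 2√5 ℏ.
The smallest angle corresponds to the largest L_z, i.e. m_l = l = 4, giving L_z = 4ℏ.
cos θ_min = 4/√20, so θ_min ≈ 26.57°.

θ_min ≈ 26.57°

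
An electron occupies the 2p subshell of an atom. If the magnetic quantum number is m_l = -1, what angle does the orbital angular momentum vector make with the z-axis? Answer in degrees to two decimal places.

θ ≈ 135.00°

For 2p, l = 1.
|L| = ℏ√(l(l+1)) = √2 ℏ.
L_z = m_l ℏ = −1ℏ.
cos θ = L_z/|L| = -1/√2, so θ ≈ 135.00°.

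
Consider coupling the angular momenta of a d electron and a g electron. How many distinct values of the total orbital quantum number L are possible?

By the triangle rule, |l₁ − l₂| ≤ L ≤ l₁ + l₂.
L ∈ {2, 3, 4, 5, 6}.
That is 5 values.

5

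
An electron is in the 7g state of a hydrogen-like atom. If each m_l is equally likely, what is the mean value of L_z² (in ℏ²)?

For 7g, l = 4.
m_l ∈ {-4, -3, -2, -1, 0, 1, 2, 3, 4}.
Average of L_z² over 9 states: 60/9 ℏ² = 6.667 ℏ².

⟨L_z²⟩ = 6.667 ℏ²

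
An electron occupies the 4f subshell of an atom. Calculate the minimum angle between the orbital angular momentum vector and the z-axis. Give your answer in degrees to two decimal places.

For 4f, l = 3.
|L|² = l(l+1)ℏ² = 12ℏ², so |L| = 2√3 ℏ.
The smallest angle corresponds to the largest L_z, i.e. m_l = l = 3, giving L_z = 3ℏ.
cos θ_min = 3/√12, so θ_min ≈ 30.00°.

θ_min ≈ 30.00°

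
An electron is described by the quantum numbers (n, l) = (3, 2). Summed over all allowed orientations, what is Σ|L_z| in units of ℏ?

Σ|L_z| = 6 ℏ

m_l ∈ {-2, -1, 0, 1, 2}.
Σ|m_l| = 2·2(2+1)/2 = 6.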